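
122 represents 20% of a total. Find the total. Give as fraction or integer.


Given: 122 is 20% of the whole
Set up: 122 = 20/100 * whole
whole = 122 * 100 / 20
whole = 12200 / 20
whole = 610

610


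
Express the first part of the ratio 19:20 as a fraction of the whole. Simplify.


Total parts = 19 + 20 = 39
First part fraction = 19/39
Simplify: 19/39 = 19/39

19/39


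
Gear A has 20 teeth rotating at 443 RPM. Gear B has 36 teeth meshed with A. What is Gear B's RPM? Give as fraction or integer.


Gear ratio: teeth_A * RPM_A = teeth_B * RPM_B
20 * 443 = 36 * RPM_B
8860 = 36 * RPM_B
RPM_B = 8860 / 36
RPM_B = 2215/9

2215/9


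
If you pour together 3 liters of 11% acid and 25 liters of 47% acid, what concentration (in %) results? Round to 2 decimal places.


Solute in mixture 1 = 11% of 3 L = 3*11/100 = 33/100 L
Solute in mixture 2 = 47% of 25 L = 25*47/100 = 47/4 L
Total solute = 33/100 + 47/4 = 302/25 L
Total volume = 3 + 25 = 28 L
Final concentration = 302/25/28 * 100 = 43.14%

43.14


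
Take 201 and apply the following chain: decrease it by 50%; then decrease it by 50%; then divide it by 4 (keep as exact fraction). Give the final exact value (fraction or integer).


Start with 201.
Step 1: Decrease by 50%: 201 * 50/100 = 201/2
Step 2: Decrease by 50%: 201/2 * 50/100 = 201/4
Step 3: Divide by 4: 201/4 / 4 = 201/16
Final result = 201/16

201/16


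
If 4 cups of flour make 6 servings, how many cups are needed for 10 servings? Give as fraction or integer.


Original: 4 cups for 6 servings
Target servings = 10
Scaling factor = 10/6
New amount = 4 * 10/6
= 40/6
= 20/3 cups

20/3


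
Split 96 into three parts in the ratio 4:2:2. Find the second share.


Ratio = 4:2:2
Total parts = 4 + 2 + 2 = 8
Value per part = 96 / 8 = 12
First share = 4 * 12 = 48
Middle share = 2 * 12 = 24
Third share = 2 * 12 = 24

24


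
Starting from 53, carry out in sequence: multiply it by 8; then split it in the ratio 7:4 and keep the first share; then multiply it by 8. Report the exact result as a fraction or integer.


Start with 53.
Step 1: Multiply by 8: 53 * 8 = 424
Step 2: Split 7:4, first share = 424 * 7/11 = 2968/11
Step 3: Multiply by 8: 2968/11 * 8 = 23744/11
Final result = 23744/11

23744/11


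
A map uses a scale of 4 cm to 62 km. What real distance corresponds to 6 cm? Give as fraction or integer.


Map scale: 4 cm = 62 km
Measured distance on map = 6 cm
Set up proportion: 6 * 62 / 4
= 372 / 4
= 93 km

93


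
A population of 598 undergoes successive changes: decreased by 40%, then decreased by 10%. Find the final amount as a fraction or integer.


Start: 598
Step 1: decrease by 40% => multiply by 60/100
  598 * 60/100 = 1794/5
Step 2: decrease by 10% => multiply by 90/100
  1794/5 * 90/100 = 8073/25
Final value = 8073/25

8073/25


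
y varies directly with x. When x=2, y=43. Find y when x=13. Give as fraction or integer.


Direct proportion: y = kx
Find k: k = 43/2 = 43/2
Compute y at x=13: y = 43/2 * 13
y = 559/2

559/2


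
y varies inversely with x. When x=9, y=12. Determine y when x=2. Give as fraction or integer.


Inverse proportion: y = k/x
Find k: k = 9 * 12 = 108
Compute y at x=2: y = 108/2
y = 54

54


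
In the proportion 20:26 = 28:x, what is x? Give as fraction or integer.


Setting up: 20/26 = 28/x
Cross multiply: 20 * x = 26 * 28
20x = 728
x = 728/20
x = 182/5

182/5


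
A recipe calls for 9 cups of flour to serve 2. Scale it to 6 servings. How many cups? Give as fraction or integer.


Original: 9 cups for 2 servings
Target servings = 6
Scaling factor = 6/2
New amount = 9 * 6/2
= 54/2
= 27 cups

27


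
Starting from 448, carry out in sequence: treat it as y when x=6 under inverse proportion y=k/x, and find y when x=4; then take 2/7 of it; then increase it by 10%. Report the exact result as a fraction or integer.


Start with 448.
Step 1: Inverse prop: k = (448)*6; new y = k/4 = 448*6/4 = 672
Step 2: Take 2/7: 672 * 2/7 = 192
Step 3: Increase by 10%: 192 * 110/100 = 1056/5
Final result = 1056/5

1056/5


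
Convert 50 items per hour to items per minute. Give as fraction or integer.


Converting from per hour to per minute
Rate = 50 items per hour
Divide by 60: 50/60
= 5/6 items per minute

5/6


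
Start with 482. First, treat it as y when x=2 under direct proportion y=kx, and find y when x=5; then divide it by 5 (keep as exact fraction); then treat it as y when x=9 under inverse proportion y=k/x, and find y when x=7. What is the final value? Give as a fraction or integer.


Start with 482.
Step 1: Direct prop: k = (482)/2; new y = k*5 = 482*5/2 = 1205
Step 2: Divide by 5: 1205 / 5 = 241
Step 3: Inverse prop: k = (241)*9; new y = k/7 = 241*9/7 = 2169/7
Final result = 2169/7

2169/7


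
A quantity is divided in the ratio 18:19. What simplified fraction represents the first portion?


Total parts = 18 + 19 = 37
First part fraction = 18/37
Simplify: 18/37 = 18/37

18/37


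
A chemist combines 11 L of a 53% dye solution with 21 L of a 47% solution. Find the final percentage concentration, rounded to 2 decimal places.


Solute in mixture 1 = 53% of 11 L = 11*53/100 = 583/100 L
Solute in mixture 2 = 47% of 21 L = 21*47/100 = 987/100 L
Total solute = 583/100 + 987/100 = 157/10 L
Total volume = 11 + 21 = 32 L
Final concentration = 157/10/32 * 100 = 49.06%

49.06


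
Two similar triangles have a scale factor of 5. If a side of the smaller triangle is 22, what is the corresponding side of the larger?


Similar triangles have proportional sides
Scale factor = 5
Smaller side = 22
Corresponding larger side = 22 * 5
= 110

110


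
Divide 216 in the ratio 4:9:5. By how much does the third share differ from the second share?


Total parts = 4 + 9 + 5 = 18
Value per part = 216 / 18 = 12
Shares: 4*12=48, 9*12=108, 5*12=60
Third share = 60, second share = 108
Difference = |60 - 108| = 48

48


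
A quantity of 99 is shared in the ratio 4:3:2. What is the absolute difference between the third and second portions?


Total parts = 4 + 3 + 2 = 9
Value per part = 99 / 9 = 11
Shares: 4*11=44, 3*11=33, 2*11=22
Third share = 22, second share = 33
Difference = |22 - 33| = 11

11


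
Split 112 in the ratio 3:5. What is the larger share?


Total parts = 3 + 5 = 8
Value per part = 112 / 8 = 14
First share = 3 * 14 = 42
Second share = 5 * 14 = 70
Larger share = 70

70


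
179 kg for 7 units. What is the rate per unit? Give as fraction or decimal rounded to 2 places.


Total kg = 179
Number of units = 7
Unit rate = 179 / 7
= 25.57 kg per unit

25.57


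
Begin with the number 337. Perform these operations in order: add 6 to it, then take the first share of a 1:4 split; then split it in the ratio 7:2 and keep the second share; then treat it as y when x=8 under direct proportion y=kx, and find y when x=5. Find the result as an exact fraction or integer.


Start with 337.
Step 1: Add 6: 337+6=343; split 1:4 first = 343*1/5 = 343/5
Step 2: Split 7:2, second share = 343/5 * 2/9 = 686/45
Step 3: Direct prop: k = (686/45)/8; new y = k*5 = 686/45*5/8 = 343/36
Final result = 343/36

343/36


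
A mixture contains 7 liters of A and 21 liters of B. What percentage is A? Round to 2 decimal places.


Volume of A = 7 L
Volume of B = 21 L
Total volume = 7 + 21 = 28 L
Percentage of A = (7/28) * 100
= 25.00%

25.00


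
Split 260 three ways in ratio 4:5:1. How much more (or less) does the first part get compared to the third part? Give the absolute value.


Total parts = 4 + 5 + 1 = 10
Value per part = 260 / 10 = 26
Shares: 4*26=104, 5*26=130, 1*26=26
First share = 104, third share = 26
Difference = |104 - 26| = 78

78


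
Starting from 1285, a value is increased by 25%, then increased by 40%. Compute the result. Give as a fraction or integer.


Start: 1285
Step 1: increase by 25% => multiply by 125/100
  1285 * 125/100 = 6425/4
Step 2: increase by 40% => multiply by 140/100
  6425/4 * 140/100 = 8995/4
Final value = 8995/4

8995/4


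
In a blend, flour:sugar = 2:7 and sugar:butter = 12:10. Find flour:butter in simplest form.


Given a:b = 2:7 and b:c = 12:10
Make b consistent. Multiply first ratio by 12: a:b = 24:84
Multiply second ratio by 7: b:c = 84:70
Now b = 84 in both, so a:b:c = 24:84:70
Therefore a:c = 24:70
Simplify by GCD: a:c = 12:35

12:35


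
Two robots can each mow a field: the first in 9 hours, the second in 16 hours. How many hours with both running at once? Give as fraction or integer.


Rate of A = 1/9 job per hour
Rate of B = 1/16 job per hour
Combined rate = 1/9 + 1/16
Find common denominator: (16 + 9)/(9*16) = 25/144
Combined rate = 25/144 job per hour
Time together = 1 / (25/144) = 144/25 hours

144/25


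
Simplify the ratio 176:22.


Find GCD(176, 22)
GCD = 22
Divide both by 22: 176/22 = 8, 22/22 = 1
Simplified ratio = 8:1

8:1


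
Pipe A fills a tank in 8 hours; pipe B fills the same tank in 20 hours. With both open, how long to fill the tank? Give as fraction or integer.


Rate of A = 1/8 job per hour
Rate of B = 1/20 job per hour
Combined rate = 1/8 + 1/20
Find common denominator: (20 + 8)/(8*20) = 28/160
Combined rate = 7/40 job per hour
Time together = 1 / (7/40) = 40/7 hours

40/7


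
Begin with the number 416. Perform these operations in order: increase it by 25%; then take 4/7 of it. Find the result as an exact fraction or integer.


Start with 416.
Step 1: Increase by 25%: 416 * 125/100 = 520
Step 2: Take 4/7: 520 * 4/7 = 2080/7
Final result = 2080/7

2080/7


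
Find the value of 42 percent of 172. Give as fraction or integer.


Compute 42% of 172
Convert percentage: 42% = 42/100
Multiply: 172 * 42/100
= 7224/100
= 1806/25

1806/25


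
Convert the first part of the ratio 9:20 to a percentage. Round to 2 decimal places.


Total parts = 9 + 20 = 29
First part fraction = 9/29
Percentage = (9/29) * 100
= 0.310345 * 100
= 31.03%

31.03


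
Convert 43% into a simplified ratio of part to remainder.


Part = 43%, Remainder = 57%
Ratio = 43:57
GCD(43, 57) = 1
Simplify: 43:57 = 43:57

43:57


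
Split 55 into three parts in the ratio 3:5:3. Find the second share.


Ratio = 3:5:3
Total parts = 3 + 5 + 3 = 11
Value per part = 55 / 11 = 5
First share = 3 * 5 = 15
Middle share = 5 * 5 = 25
Third share = 3 * 5 = 15

25


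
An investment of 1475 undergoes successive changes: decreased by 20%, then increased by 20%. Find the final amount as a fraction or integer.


Start: 1475
Step 1: decrease by 20% => multiply by 80/100
  1475 * 80/100 = 1180
Step 2: increase by 20% => multiply by 120/100
  1180 * 120/100 = 1416
Final value = 1416

1416


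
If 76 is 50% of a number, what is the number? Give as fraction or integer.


Given: 76 is 50% of the whole
Set up: 76 = 50/100 * whole
whole = 76 * 100 / 50
whole = 7600 / 50
whole = 152

152


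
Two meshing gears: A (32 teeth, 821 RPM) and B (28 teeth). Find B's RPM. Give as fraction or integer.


Gear ratio: teeth_A * RPM_A = teeth_B * RPM_B
32 * 821 = 28 * RPM_B
26272 = 28 * RPM_B
RPM_B = 26272 / 28
RPM_B = 6568/7

6568/7


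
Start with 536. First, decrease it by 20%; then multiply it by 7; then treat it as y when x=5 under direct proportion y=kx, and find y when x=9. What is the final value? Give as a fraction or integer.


Start with 536.
Step 1: Decrease by 20%: 536 * 80/100 = 2144/5
Step 2: Multiply by 7: 2144/5 * 7 = 15008/5
Step 3: Direct prop: k = (15008/5)/5; new y = k*9 = 15008/5*9/5 = 135072/25
Final result = 135072/25

135072/25


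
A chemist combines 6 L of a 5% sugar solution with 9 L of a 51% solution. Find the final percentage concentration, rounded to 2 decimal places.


Solute in mixture 1 = 5% of 6 L = 6*5/100 = 3/10 L
Solute in mixture 2 = 51% of 9 L = 9*51/100 = 459/100 L
Total solute = 3/10 + 459/100 = 489/100 L
Total volume = 6 + 9 = 15 L
Final concentration = 489/100/15 * 100 = 32.60%

32.60


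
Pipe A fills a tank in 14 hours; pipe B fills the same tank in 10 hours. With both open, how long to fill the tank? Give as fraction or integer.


Rate of A = 1/14 job per hour
Rate of B = 1/10 job per hour
Combined rate = 1/14 + 1/10
Find common denominator: (10 + 14)/(14*10) = 24/140
Combined rate = 6/35 job per hour
Time together = 1 / (6/35) = 35/6 hours

35/6


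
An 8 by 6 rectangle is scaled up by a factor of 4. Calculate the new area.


Original dimensions: 8 x 6
Enlargement factor = 4
New width = 8 * 4 = 32
New height = 6 * 4 = 24
New area = 32 * 24 = 768

768


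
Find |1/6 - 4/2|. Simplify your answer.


Simplify: 1/6 = 1/6 and 4/2 = 2
Find common denominator: LCD = 6
Convert: 1/6 and 12/6
Difference = |1 - 12|/6 = 11/6
Simplified = 11/6

11/6


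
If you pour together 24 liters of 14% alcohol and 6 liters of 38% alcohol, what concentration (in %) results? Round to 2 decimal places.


Solute in mixture 1 = 14% of 24 L = 24*14/100 = 84/25 L
Solute in mixture 2 = 38% of 6 L = 6*38/100 = 57/25 L
Total solute = 84/25 + 57/25 = 141/25 L
Total volume = 24 + 6 = 30 L
Final concentration = 141/25/30 * 100 = 18.80%

18.80


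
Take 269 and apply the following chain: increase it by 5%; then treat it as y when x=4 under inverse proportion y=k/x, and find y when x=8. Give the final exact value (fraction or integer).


Start with 269.
Step 1: Increase by 5%: 269 * 105/100 = 5649/20
Step 2: Inverse prop: k = (5649/20)*4; new y = k/8 = 5649/20*4/8 = 5649/40
Final result = 5649/40

5649/40


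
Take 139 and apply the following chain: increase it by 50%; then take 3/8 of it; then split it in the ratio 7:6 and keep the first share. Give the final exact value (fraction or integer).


Start with 139.
Step 1: Increase by 50%: 139 * 150/100 = 417/2
Step 2: Take 3/8: 417/2 * 3/8 = 1251/16
Step 3: Split 7:6, first share = 1251/16 * 7/13 = 8757/208
Final result = 8757/208

8757/208


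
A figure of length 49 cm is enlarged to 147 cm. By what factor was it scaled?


Original length = 49 cm
Scaled length = 147 cm
Scale factor = 147 / 49
= 3

3


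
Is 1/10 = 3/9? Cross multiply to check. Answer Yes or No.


Cross multiply to check 1/10 = 3/9
Left cross product: 1 * 9 = 9
Right cross product: 10 * 3 = 30
9 != 30
Not equal, so proportions differ => No

No


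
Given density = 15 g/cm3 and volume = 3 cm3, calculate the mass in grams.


Using mass = density * volume
Density = 15 g/cm3
Volume = 3 cm3
Mass = 15 * 3
= 45 g

45


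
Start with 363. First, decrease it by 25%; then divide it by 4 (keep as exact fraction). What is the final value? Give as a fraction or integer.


Start with 363.
Step 1: Decrease by 25%: 363 * 75/100 = 1089/4
Step 2: Divide by 4: 1089/4 / 4 = 1089/16
Final result = 1089/16

1089/16


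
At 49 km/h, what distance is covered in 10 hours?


Using distance = speed * time
Speed = 49 km/h
Time = 10 hours
Distance = 49 * 10
= 490 km

490


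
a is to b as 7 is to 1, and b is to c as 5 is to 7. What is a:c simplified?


Given a:b = 7:1 and b:c = 5:7
Make b consistent. Multiply first ratio by 5: a:b = 35:5
Multiply second ratio by 1: b:c = 5:7
Now b = 5 in both, so a:b:c = 35:5:7
Therefore a:c = 35:7
Simplify by GCD: a:c = 5:1

5:1


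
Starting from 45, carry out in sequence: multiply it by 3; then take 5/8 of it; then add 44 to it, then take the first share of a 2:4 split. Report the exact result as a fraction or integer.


Start with 45.
Step 1: Multiply by 3: 45 * 3 = 135
Step 2: Take 5/8: 135 * 5/8 = 675/8
Step 3: Add 44: 675/8+44=1027/8; split 2:4 first = 1027/8*2/6 = 1027/24
Final result = 1027/24

1027/24


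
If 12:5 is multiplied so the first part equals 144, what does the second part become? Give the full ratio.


Original ratio: 12:5
First term target: 144
Scale factor = 144 / 12 = 12
Multiply second term: 5 * 12 = 60
Equivalent ratio = 144:60

144:60


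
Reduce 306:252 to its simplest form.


Find GCD(306, 252)
GCD = 18
Divide both by 18: 306/18 = 17, 252/18 = 14
Simplified ratio = 17:14

17:14


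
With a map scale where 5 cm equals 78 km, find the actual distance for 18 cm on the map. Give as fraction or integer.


Map scale: 5 cm = 78 km
Measured distance on map = 18 cm
Set up proportion: 18 * 78 / 5
= 1404 / 5
= 1404/5 km

1404/5


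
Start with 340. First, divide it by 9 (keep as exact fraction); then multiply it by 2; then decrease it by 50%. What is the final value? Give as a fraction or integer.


Start with 340.
Step 1: Divide by 9: 340 / 9 = 340/9
Step 2: Multiply by 2: 340/9 * 2 = 680/9
Step 3: Decrease by 50%: 680/9 * 50/100 = 340/9
Final result = 340/9

340/9


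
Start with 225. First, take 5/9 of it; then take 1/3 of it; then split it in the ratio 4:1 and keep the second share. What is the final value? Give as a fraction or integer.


Start with 225.
Step 1: Take 5/9: 225 * 5/9 = 125
Step 2: Take 1/3: 125 * 1/3 = 125/3
Step 3: Split 4:1, second share = 125/3 * 1/5 = 25/3
Final result = 25/3

25/3


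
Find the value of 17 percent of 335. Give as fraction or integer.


Compute 17% of 335
Convert percentage: 17% = 17/100
Multiply: 335 * 17/100
= 5695/100
= 1139/20

1139/20


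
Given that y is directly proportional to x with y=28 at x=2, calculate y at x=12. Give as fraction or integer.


Direct proportion: y = kx
Find k: k = 28/2 = 14
Compute y at x=12: y = 14 * 12
y = 168

168


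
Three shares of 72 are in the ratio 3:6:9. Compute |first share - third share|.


Total parts = 3 + 6 + 9 = 18
Value per part = 72 / 18 = 4
Shares: 3*4=12, 6*4=24, 9*4=36
First share = 12, third share = 36
Difference = |12 - 36| = 24

24


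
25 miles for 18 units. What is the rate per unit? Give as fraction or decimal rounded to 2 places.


Total miles = 25
Number of units = 18
Unit rate = 25 / 18
= 1.39 miles per unit

1.39


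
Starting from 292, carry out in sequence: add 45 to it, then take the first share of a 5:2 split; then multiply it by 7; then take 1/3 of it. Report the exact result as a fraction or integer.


Start with 292.
Step 1: Add 45: 292+45=337; split 5:2 first = 337*5/7 = 1685/7
Step 2: Multiply by 7: 1685/7 * 7 = 1685
Step 3: Take 1/3: 1685 * 1/3 = 1685/3
Final result = 1685/3

1685/3


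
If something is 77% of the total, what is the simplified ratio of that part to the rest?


Part = 77%, Remainder = 23%
Ratio = 77:23
GCD(77, 23) = 1
Simplify: 77:23 = 77:23

77:23


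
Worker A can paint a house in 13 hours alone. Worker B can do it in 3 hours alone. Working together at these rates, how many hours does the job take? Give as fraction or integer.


Rate of A = 1/13 job per hour
Rate of B = 1/3 job per hour
Combined rate = 1/13 + 1/3
Find common denominator: (3 + 13)/(13*3) = 16/39
Combined rate = 16/39 job per hour
Time together = 1 / (16/39) = 39/16 hours

39/16


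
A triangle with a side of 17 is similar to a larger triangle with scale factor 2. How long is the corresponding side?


Similar triangles have proportional sides
Scale factor = 2
Smaller side = 17
Corresponding larger side = 17 * 2
= 34

34


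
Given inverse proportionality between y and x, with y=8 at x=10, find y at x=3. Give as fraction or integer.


Inverse proportion: y = k/x
Find k: k = 10 * 8 = 80
Compute y at x=3: y = 80/3
y = 80/3

80/3


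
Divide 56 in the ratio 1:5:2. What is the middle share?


Ratio = 1:5:2
Total parts = 1 + 5 + 2 = 8
Value per part = 56 / 8 = 7
First share = 1 * 7 = 7
Middle share = 5 * 7 = 35
Third share = 2 * 7 = 14

35


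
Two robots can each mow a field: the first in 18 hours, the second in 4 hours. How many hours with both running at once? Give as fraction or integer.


Rate of A = 1/18 job per hour
Rate of B = 1/4 job per hour
Combined rate = 1/18 + 1/4
Find common denominator: (4 + 18)/(18*4) = 22/72
Combined rate = 11/36 job per hour
Time together = 1 / (11/36) = 36/11 hours

36/11


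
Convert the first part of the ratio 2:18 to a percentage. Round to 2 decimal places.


Total parts = 2 + 18 = 20
First part fraction = 2/20
Percentage = (2/20) * 100
= 0.1 * 100
= 10.00%

10.00


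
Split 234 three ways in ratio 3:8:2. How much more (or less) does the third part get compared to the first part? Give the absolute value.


Total parts = 3 + 8 + 2 = 13
Value per part = 234 / 13 = 18
Shares: 3*18=54, 8*18=144, 2*18=36
Third share = 36, first share = 54
Difference = |36 - 54| = 18

18


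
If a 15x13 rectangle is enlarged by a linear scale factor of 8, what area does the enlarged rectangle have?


Original dimensions: 15 x 13
Enlargement factor = 8
New width = 15 * 8 = 120
New height = 13 * 8 = 104
New area = 120 * 104 = 12480

12480


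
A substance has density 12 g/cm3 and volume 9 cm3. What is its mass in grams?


Using mass = density * volume
Density = 12 g/cm3
Volume = 9 cm3
Mass = 12 * 9
= 108 g

108


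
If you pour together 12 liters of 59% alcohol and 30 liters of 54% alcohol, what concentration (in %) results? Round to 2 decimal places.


Solute in mixture 1 = 59% of 12 L = 12*59/100 = 177/25 L
Solute in mixture 2 = 54% of 30 L = 30*54/100 = 81/5 L
Total solute = 177/25 + 81/5 = 582/25 L
Total volume = 12 + 30 = 42 L
Final concentration = 582/25/42 * 100 = 55.43%

55.43


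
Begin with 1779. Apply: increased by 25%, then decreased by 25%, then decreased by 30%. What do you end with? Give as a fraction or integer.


Start: 1779
Step 1: increase by 25% => multiply by 125/100
  1779 * 125/100 = 8895/4
Step 2: decrease by 25% => multiply by 75/100
  8895/4 * 75/100 = 26685/16
Step 3: decrease by 30% => multiply by 70/100
  26685/16 * 70/100 = 37359/32
Final value = 37359/32

37359/32


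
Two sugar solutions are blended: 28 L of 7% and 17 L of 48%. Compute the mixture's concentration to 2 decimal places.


Solute in mixture 1 = 7% of 28 L = 28*7/100 = 49/25 L
Solute in mixture 2 = 48% of 17 L = 17*48/100 = 204/25 L
Total solute = 49/25 + 204/25 = 253/25 L
Total volume = 28 + 17 = 45 L
Final concentration = 253/25/45 * 100 = 22.49%

22.49


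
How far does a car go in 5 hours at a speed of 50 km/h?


Using distance = speed * time
Speed = 50 km/h
Time = 5 hours
Distance = 50 * 5
= 250 km

250


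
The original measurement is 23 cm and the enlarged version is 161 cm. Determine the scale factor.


Original length = 23 cm
Scaled length = 161 cm
Scale factor = 161 / 23
= 7

7


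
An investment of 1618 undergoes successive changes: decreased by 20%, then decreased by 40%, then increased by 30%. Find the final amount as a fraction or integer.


Start: 1618
Step 1: decrease by 20% => multiply by 80/100
  1618 * 80/100 = 6472/5
Step 2: decrease by 40% => multiply by 60/100
  6472/5 * 60/100 = 19416/25
Step 3: increase by 30% => multiply by 130/100
  19416/25 * 130/100 = 126204/125
Final value = 126204/125

126204/125


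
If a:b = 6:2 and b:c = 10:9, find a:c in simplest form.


Given a:b = 6:2 and b:c = 10:9
Make b consistent. Multiply first ratio by 10: a:b = 60:20
Multiply second ratio by 2: b:c = 20:18
Now b = 20 in both, so a:b:c = 60:20:18
Therefore a:c = 60:18
Simplify by GCD: a:c = 10:3

10:3


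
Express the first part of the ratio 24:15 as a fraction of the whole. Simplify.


Total parts = 24 + 15 = 39
First part fraction = 24/39
Simplify: 24/39 = 8/13

8/13


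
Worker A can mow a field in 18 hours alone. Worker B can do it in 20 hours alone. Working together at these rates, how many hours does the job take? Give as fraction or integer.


Rate of A = 1/18 job per hour
Rate of B = 1/20 job per hour
Combined rate = 1/18 + 1/20
Find common denominator: (20 + 18)/(18*20) = 38/360
Combined rate = 19/180 job per hour
Time together = 1 / (19/180) = 180/19 hours

180/19


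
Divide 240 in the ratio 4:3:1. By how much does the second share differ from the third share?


Total parts = 4 + 3 + 1 = 8
Value per part = 240 / 8 = 30
Shares: 4*30=120, 3*30=90, 1*30=30
Second share = 90, third share = 30
Difference = |90 - 30| = 60

60


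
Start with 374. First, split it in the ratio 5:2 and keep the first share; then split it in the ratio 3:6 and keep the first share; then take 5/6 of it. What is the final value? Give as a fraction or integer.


Start with 374.
Step 1: Split 5:2, first share = 374 * 5/7 = 1870/7
Step 2: Split 3:6, first share = 1870/7 * 3/9 = 1870/21
Step 3: Take 5/6: 1870/21 * 5/6 = 4675/63
Final result = 4675/63

4675/63


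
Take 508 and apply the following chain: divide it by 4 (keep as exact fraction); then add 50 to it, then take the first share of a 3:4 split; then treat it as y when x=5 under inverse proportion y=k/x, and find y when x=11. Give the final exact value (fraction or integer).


Start with 508.
Step 1: Divide by 4: 508 / 4 = 127
Step 2: Add 50: 127+50=177; split 3:4 first = 177*3/7 = 531/7
Step 3: Inverse prop: k = (531/7)*5; new y = k/11 = 531/7*5/11 = 2655/77
Final result = 2655/77

2655/77


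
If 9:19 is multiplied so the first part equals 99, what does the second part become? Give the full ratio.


Original ratio: 9:19
First term target: 99
Scale factor = 99 / 9 = 11
Multiply second term: 19 * 11 = 209
Equivalent ratio = 99:209

99:209


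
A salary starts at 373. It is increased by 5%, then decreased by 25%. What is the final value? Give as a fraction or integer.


Start: 373
Step 1: increase by 5% => multiply by 105/100
  373 * 105/100 = 7833/20
Step 2: decrease by 25% => multiply by 75/100
  7833/20 * 75/100 = 23499/80
Final value = 23499/80

23499/80


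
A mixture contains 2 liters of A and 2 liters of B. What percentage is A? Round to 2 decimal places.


Volume of A = 2 L
Volume of B = 2 L
Total volume = 2 + 2 = 4 L
Percentage of A = (2/4) * 100
= 50.00%

50.00


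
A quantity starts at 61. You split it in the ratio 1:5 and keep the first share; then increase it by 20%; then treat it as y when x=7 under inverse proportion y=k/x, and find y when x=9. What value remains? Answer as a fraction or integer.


Start with 61.
Step 1: Split 1:5, first share = 61 * 1/6 = 61/6
Step 2: Increase by 20%: 61/6 * 120/100 = 61/5
Step 3: Inverse prop: k = (61/5)*7; new y = k/9 = 61/5*7/9 = 427/45
Final result = 427/45

427/45


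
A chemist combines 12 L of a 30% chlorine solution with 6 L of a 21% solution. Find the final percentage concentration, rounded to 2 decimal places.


Solute in mixture 1 = 30% of 12 L = 12*30/100 = 18/5 L
Solute in mixture 2 = 21% of 6 L = 6*21/100 = 63/50 L
Total solute = 18/5 + 63/50 = 243/50 L
Total volume = 12 + 6 = 18 L
Final concentration = 243/50/18 * 100 = 27.00%

27.00


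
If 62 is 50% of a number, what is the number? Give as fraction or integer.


Given: 62 is 50% of the whole
Set up: 62 = 50/100 * whole
whole = 62 * 100 / 50
whole = 6200 / 50
whole = 124

124


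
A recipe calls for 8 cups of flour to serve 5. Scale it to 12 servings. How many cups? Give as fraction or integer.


Original: 8 cups for 5 servings
Target servings = 12
Scaling factor = 12/5
New amount = 8 * 12/5
= 96/5
= 96/5 cups

96/5


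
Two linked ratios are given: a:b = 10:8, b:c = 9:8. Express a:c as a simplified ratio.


Given a:b = 10:8 and b:c = 9:8
Make b consistent. Multiply first ratio by 9: a:b = 90:72
Multiply second ratio by 8: b:c = 72:64
Now b = 72 in both, so a:b:c = 90:72:64
Therefore a:c = 90:64
Simplify by GCD: a:c = 45:32

45:32


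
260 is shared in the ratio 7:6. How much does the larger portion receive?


Total parts = 7 + 6 = 13
Value per part = 260 / 13 = 20
First share = 7 * 20 = 140
Second share = 6 * 20 = 120
Larger share = 140

140


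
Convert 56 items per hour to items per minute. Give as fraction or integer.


Converting from per hour to per minute
Rate = 56 items per hour
Divide by 60: 56/60
= 14/15 items per minute

14/15


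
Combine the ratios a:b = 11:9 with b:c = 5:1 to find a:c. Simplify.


Given a:b = 11:9 and b:c = 5:1
Make b consistent. Multiply first ratio by 5: a:b = 55:45
Multiply second ratio by 9: b:c = 45:9
Now b = 45 in both, so a:b:c = 55:45:9
Therefore a:c = 55:9
Simplify by GCD: a:c = 55:9

55:9


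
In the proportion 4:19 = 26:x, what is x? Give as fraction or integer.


Setting up: 4/19 = 26/x
Cross multiply: 4 * x = 19 * 26
4x = 494
x = 494/4
x = 247/2

247/2


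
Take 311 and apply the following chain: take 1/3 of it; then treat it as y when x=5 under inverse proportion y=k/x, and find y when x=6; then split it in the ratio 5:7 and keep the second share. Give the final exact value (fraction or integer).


Start with 311.
Step 1: Take 1/3: 311 * 1/3 = 311/3
Step 2: Inverse prop: k = (311/3)*5; new y = k/6 = 311/3*5/6 = 1555/18
Step 3: Split 5:7, second share = 1555/18 * 7/12 = 10885/216
Final result = 10885/216

10885/216


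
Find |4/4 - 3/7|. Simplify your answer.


Simplify: 4/4 = 1 and 3/7 = 3/7
Find common denominator: LCD = 7
Convert: 7/7 and 3/7
Difference = |7 - 3|/7 = 4/7
Simplified = 4/7

4/7


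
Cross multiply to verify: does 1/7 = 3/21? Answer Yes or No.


Cross multiply to check 1/7 = 3/21
Left cross product: 1 * 21 = 21
Right cross product: 7 * 3 = 21
21 = 21
Equal, so proportions match => Yes

Yes


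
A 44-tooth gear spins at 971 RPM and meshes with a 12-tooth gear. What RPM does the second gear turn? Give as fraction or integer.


Gear ratio: teeth_A * RPM_A = teeth_B * RPM_B
44 * 971 = 12 * RPM_B
42724 = 12 * RPM_B
RPM_B = 42724 / 12
RPM_B = 10681/3

10681/3


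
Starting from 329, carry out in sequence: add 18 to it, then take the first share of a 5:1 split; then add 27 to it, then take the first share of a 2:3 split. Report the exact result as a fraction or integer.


Start with 329.
Step 1: Add 18: 329+18=347; split 5:1 first = 347*5/6 = 1735/6
Step 2: Add 27: 1735/6+27=1897/6; split 2:3 first = 1897/6*2/5 = 1897/15
Final result = 1897/15

1897/15


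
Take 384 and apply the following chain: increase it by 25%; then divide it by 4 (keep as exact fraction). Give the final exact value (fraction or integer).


Start with 384.
Step 1: Increase by 25%: 384 * 125/100 = 480
Step 2: Divide by 4: 480 / 4 = 120
Final result = 120

120


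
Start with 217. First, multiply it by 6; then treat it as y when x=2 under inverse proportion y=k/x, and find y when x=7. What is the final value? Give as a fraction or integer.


Start with 217.
Step 1: Multiply by 6: 217 * 6 = 1302
Step 2: Inverse prop: k = (1302)*2; new y = k/7 = 1302*2/7 = 372
Final result = 372

372


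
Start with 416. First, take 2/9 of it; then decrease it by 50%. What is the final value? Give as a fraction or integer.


Start with 416.
Step 1: Take 2/9: 416 * 2/9 = 832/9
Step 2: Decrease by 50%: 832/9 * 50/100 = 416/9
Final result = 416/9

416/9


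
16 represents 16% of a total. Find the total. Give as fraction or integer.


Given: 16 is 16% of the whole
Set up: 16 = 16/100 * whole
whole = 16 * 100 / 16
whole = 1600 / 16
whole = 100

100


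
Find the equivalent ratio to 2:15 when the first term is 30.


Original ratio: 2:15
First term target: 30
Scale factor = 30 / 2 = 15
Multiply second term: 15 * 15 = 225
Equivalent ratio = 30:225

30:225


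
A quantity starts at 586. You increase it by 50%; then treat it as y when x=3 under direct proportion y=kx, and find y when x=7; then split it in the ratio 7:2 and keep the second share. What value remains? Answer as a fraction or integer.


Start with 586.
Step 1: Increase by 50%: 586 * 150/100 = 879
Step 2: Direct prop: k = (879)/3; new y = k*7 = 879*7/3 = 2051
Step 3: Split 7:2, second share = 2051 * 2/9 = 4102/9
Final result = 4102/9

4102/9


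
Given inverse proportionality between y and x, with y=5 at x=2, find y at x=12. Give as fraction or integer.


Inverse proportion: y = k/x
Find k: k = 2 * 5 = 10
Compute y at x=12: y = 10/12
y = 5/6

5/6


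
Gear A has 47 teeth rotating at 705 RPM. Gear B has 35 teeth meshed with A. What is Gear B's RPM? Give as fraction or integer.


Gear ratio: teeth_A * RPM_A = teeth_B * RPM_B
47 * 705 = 35 * RPM_B
33135 = 35 * RPM_B
RPM_B = 33135 / 35
RPM_B = 6627/7

6627/7


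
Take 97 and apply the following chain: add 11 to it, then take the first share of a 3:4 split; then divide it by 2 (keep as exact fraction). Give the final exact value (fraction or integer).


Start with 97.
Step 1: Add 11: 97+11=108; split 3:4 first = 108*3/7 = 324/7
Step 2: Divide by 2: 324/7 / 2 = 162/7
Final result = 162/7

162/7


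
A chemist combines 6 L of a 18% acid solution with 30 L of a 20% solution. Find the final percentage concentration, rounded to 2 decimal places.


Solute in mixture 1 = 18% of 6 L = 6*18/100 = 27/25 L
Solute in mixture 2 = 20% of 30 L = 30*20/100 = 6 L
Total solute = 27/25 + 6 = 177/25 L
Total volume = 6 + 30 = 36 L
Final concentration = 177/25/36 * 100 = 19.67%

19.67


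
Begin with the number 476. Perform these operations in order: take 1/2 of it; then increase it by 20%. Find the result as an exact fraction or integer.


Start with 476.
Step 1: Take 1/2: 476 * 1/2 = 238
Step 2: Increase by 20%: 238 * 120/100 = 1428/5
Final result = 1428/5

1428/5


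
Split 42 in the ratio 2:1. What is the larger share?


Total parts = 2 + 1 = 3
Value per part = 42 / 3 = 14
First share = 2 * 14 = 28
Second share = 1 * 14 = 14
Larger share = 28

28


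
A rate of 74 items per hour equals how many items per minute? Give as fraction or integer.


Converting from per hour to per minute
Rate = 74 items per hour
Divide by 60: 74/60
= 37/30 items per minute

37/30


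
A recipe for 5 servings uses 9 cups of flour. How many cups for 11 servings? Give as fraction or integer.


Original: 9 cups for 5 servings
Target servings = 11
Scaling factor = 11/5
New amount = 9 * 11/5
= 99/5
= 99/5 cups

99/5


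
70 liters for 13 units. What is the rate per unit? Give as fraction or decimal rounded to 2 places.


Total liters = 70
Number of units = 13
Unit rate = 70 / 13
= 5.38 liters per unit

5.38


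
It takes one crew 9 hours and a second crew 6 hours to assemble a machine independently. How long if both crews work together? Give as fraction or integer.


Rate of A = 1/9 job per hour
Rate of B = 1/6 job per hour
Combined rate = 1/9 + 1/6
Find common denominator: (6 + 9)/(9*6) = 15/54
Combined rate = 5/18 job per hour
Time together = 1 / (5/18) = 18/5 hours

18/5


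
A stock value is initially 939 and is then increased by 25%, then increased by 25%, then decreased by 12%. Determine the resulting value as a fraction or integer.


Start: 939
Step 1: increase by 25% => multiply by 125/100
  939 * 125/100 = 4695/4
Step 2: increase by 25% => multiply by 125/100
  4695/4 * 125/100 = 23475/16
Step 3: decrease by 12% => multiply by 88/100
  23475/16 * 88/100 = 10329/8
Final value = 10329/8

10329/8


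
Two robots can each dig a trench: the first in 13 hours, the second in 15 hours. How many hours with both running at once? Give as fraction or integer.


Rate of A = 1/13 job per hour
Rate of B = 1/15 job per hour
Combined rate = 1/13 + 1/15
Find common denominator: (15 + 13)/(13*15) = 28/195
Combined rate = 28/195 job per hour
Time together = 1 / (28/195) = 195/28 hours

195/28


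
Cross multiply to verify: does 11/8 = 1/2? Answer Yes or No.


Cross multiply to check 11/8 = 1/2
Left cross product: 11 * 2 = 22
Right cross product: 8 * 1 = 8
22 != 8
Not equal, so proportions differ => No

No


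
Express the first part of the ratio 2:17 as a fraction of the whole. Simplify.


Total parts = 2 + 17 = 19
First part fraction = 2/19
Simplify: 2/19 = 2/19

2/19


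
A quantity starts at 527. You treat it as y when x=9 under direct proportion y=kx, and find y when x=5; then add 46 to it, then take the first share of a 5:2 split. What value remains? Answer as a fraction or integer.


Start with 527.
Step 1: Direct prop: k = (527)/9; new y = k*5 = 527*5/9 = 2635/9
Step 2: Add 46: 2635/9+46=3049/9; split 5:2 first = 3049/9*5/7 = 15245/63
Final result = 15245/63

15245/63


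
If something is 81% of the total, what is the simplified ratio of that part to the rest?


Part = 81%, Remainder = 19%
Ratio = 81:19
GCD(81, 19) = 1
Simplify: 81:19 = 81:19

81:19


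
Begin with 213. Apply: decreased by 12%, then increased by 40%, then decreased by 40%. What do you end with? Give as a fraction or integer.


Start: 213
Step 1: decrease by 12% => multiply by 88/100
  213 * 88/100 = 4686/25
Step 2: increase by 40% => multiply by 140/100
  4686/25 * 140/100 = 32802/125
Step 3: decrease by 40% => multiply by 60/100
  32802/125 * 60/100 = 98406/625
Final value = 98406/625

98406/625


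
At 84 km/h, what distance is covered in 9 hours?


Using distance = speed * time
Speed = 84 km/h
Time = 9 hours
Distance = 84 * 9
= 756 km

756


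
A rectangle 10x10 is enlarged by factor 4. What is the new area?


Original dimensions: 10 x 10
Enlargement factor = 4
New width = 10 * 4 = 40
New height = 10 * 4 = 40
New area = 40 * 40 = 1600

1600


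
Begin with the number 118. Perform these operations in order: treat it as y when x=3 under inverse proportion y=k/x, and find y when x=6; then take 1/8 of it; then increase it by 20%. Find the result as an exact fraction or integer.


Start with 118.
Step 1: Inverse prop: k = (118)*3; new y = k/6 = 118*3/6 = 59
Step 2: Take 1/8: 59 * 1/8 = 59/8
Step 3: Increase by 20%: 59/8 * 120/100 = 177/20
Final result = 177/20

177/20


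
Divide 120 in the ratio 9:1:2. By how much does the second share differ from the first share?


Total parts = 9 + 1 + 2 = 12
Value per part = 120 / 12 = 10
Shares: 9*10=90, 1*10=10, 2*10=20
Second share = 10, first share = 90
Difference = |10 - 90| = 80

80


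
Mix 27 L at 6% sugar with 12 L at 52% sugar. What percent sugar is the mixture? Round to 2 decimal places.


Solute in mixture 1 = 6% of 27 L = 27*6/100 = 81/50 L
Solute in mixture 2 = 52% of 12 L = 12*52/100 = 156/25 L
Total solute = 81/50 + 156/25 = 393/50 L
Total volume = 27 + 12 = 39 L
Final concentration = 393/50/39 * 100 = 20.15%

20.15


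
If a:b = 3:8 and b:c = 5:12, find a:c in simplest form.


Given a:b = 3:8 and b:c = 5:12
Make b consistent. Multiply first ratio by 5: a:b = 15:40
Multiply second ratio by 8: b:c = 40:96
Now b = 40 in both, so a:b:c = 15:40:96
Therefore a:c = 15:96
Simplify by GCD: a:c = 5:32

5:32


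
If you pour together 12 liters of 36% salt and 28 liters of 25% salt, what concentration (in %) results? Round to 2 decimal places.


Solute in mixture 1 = 36% of 12 L = 12*36/100 = 108/25 L
Solute in mixture 2 = 25% of 28 L = 28*25/100 = 7 L
Total solute = 108/25 + 7 = 283/25 L
Total volume = 12 + 28 = 40 L
Final concentration = 283/25/40 * 100 = 28.30%

28.30


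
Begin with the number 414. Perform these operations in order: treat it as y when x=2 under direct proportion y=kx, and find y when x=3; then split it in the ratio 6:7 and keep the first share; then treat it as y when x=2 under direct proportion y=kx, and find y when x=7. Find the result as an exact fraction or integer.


Start with 414.
Step 1: Direct prop: k = (414)/2; new y = k*3 = 414*3/2 = 621
Step 2: Split 6:7, first share = 621 * 6/13 = 3726/13
Step 3: Direct prop: k = (3726/13)/2; new y = k*7 = 3726/13*7/2 = 13041/13
Final result = 13041/13

13041/13


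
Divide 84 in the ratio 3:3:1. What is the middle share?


Ratio = 3:3:1
Total parts = 3 + 3 + 1 = 7
Value per part = 84 / 7 = 12
First share = 3 * 12 = 36
Middle share = 3 * 12 = 36
Third share = 1 * 12 = 12

36


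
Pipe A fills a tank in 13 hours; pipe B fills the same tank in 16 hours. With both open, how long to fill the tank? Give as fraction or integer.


Rate of A = 1/13 job per hour
Rate of B = 1/16 job per hour
Combined rate = 1/13 + 1/16
Find common denominator: (16 + 13)/(13*16) = 29/208
Combined rate = 29/208 job per hour
Time together = 1 / (29/208) = 208/29 hours

208/29


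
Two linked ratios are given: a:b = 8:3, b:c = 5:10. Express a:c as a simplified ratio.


Given a:b = 8:3 and b:c = 5:10
Make b consistent. Multiply first ratio by 5: a:b = 40:15
Multiply second ratio by 3: b:c = 15:30
Now b = 15 in both, so a:b:c = 40:15:30
Therefore a:c = 40:30
Simplify by GCD: a:c = 4:3

4:3
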